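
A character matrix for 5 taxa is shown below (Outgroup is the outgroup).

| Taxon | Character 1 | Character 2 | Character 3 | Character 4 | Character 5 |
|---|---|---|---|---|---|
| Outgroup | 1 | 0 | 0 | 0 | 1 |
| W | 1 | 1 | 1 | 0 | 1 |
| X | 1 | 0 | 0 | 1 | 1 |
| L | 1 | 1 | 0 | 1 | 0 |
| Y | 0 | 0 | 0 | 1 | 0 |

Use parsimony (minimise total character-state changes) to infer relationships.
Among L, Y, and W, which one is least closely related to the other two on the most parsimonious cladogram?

Character polarity is set by the outgroup: the derived state is whichever differs from the outgroup's state, so for Character 1, Character 5 the derived state is '0', and for the remaining characters it is '1'.
Character 1: derived state '0' in Y only — an autapomorphy, so it tells us nothing about relationships among taxa.
Character 2 groups L and W, which is incompatible with the clades supported by the remaining characters; treating it as convergent (homoplasy) costs fewer steps than any alternative tree.
Character 3: derived state '1' in W only — an autapomorphy, so it tells us nothing about relationships among taxa.
Only L, X, and Y show the derived state '1' for Character 4, supporting them as a clade.
Character 5 (derived state '0') is shared by L and Y — a synapomorphy uniting that clade.
Most parsimonious ingroup topology: (W,(X,(L,Y))).
Y and L share a more recent common ancestor with each other than either does with W, so W is the least closely related of the three.

W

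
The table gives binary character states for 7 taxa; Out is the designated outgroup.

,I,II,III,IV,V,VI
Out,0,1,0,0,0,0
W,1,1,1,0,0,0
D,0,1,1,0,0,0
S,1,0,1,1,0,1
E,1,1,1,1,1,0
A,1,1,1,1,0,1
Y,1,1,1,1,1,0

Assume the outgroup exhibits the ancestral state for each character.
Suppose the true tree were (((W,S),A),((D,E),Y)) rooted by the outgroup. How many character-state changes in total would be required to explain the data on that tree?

11

Map each character onto (((W,S),A),((D,E),Y)) (rooted by Out) and count the minimum state changes it requires (Fitch parsimony):
I: 2; II: 1; III: 1; IV: 3; V: 2; VI: 2.
Total tree length = 11.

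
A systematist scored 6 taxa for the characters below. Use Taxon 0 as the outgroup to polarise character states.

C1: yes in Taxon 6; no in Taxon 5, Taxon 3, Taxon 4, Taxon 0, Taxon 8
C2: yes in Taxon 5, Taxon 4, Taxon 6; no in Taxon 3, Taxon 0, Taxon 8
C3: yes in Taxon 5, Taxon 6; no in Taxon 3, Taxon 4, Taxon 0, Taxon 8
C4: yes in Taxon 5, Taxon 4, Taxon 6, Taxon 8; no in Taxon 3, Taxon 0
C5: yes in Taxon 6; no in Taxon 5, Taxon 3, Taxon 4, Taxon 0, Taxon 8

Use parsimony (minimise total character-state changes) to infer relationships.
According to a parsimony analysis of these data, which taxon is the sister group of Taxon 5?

Taxon 6

The outgroup has state 'no' for every character, so 'yes' is the derived state throughout.
C1: derived state 'yes' in Taxon 6 only — an autapomorphy, so it tells us nothing about relationships among taxa.
Only Taxon 4, Taxon 5, and Taxon 6 show the derived state 'yes' for C2, supporting them as a clade.
C3 (derived state 'yes') is shared by Taxon 5 and Taxon 6 — a synapomorphy uniting that clade.
C4: derived state 'yes' in Taxon 4, Taxon 5, Taxon 6, and Taxon 8 only — synapomorphy for {Taxon 4, Taxon 5, Taxon 6, Taxon 8}.
C5 (derived state 'yes') is unique to Taxon 6 (autapomorphy; uninformative for grouping).
Most parsimonious ingroup topology: (Taxon 3,(((Taxon 5,Taxon 6),Taxon 4),Taxon 8)).
Taxon 5 and Taxon 6 form a cherry on this tree, so they are sister taxa.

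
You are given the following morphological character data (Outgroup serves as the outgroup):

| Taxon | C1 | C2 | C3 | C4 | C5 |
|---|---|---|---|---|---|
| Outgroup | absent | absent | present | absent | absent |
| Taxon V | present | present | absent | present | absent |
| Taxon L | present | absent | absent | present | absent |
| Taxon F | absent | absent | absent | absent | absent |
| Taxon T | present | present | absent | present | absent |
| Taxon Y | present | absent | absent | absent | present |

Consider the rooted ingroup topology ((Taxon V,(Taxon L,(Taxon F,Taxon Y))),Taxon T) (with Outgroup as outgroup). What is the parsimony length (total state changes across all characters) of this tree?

Map each character onto ((Taxon V,(Taxon L,(Taxon F,Taxon Y))),Taxon T) (rooted by Outgroup) and count the minimum state changes it requires (Fitch parsimony):
C1: 2; C2: 2; C3: 1; C4: 2; C5: 1.
Total tree length = 8.

8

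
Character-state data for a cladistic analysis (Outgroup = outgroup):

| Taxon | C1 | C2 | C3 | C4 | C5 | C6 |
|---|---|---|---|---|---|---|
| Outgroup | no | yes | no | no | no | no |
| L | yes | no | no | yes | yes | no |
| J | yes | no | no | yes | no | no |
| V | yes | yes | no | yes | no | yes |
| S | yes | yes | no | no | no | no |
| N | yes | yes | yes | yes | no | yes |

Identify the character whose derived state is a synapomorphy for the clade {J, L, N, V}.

C4

Character polarity is set by the outgroup: the derived state is whichever differs from the outgroup's state, so for C2 the derived state is 'no', and for the remaining characters it is 'yes'.
C1 (derived state 'yes') is shared by all ingroup taxa — unites the whole ingroup.
C2: derived state 'no' in J and L only — synapomorphy for {J, L}.
C3: derived state 'yes' in N only — an autapomorphy, so it tells us nothing about relationships among taxa.
C4 (derived state 'yes') is shared by J, L, N, and V — a synapomorphy uniting that clade.
C5 (derived state 'yes') is unique to L (autapomorphy; uninformative for grouping).
C6 (derived state 'yes') is shared by N and V — a synapomorphy uniting that clade.
Most parsimonious ingroup topology: (((L,J),(V,N)),S).
The clade {J, L, N, V} is supported by C4: its derived state 'yes' occurs in exactly those taxa and in no other taxon (including the outgroup).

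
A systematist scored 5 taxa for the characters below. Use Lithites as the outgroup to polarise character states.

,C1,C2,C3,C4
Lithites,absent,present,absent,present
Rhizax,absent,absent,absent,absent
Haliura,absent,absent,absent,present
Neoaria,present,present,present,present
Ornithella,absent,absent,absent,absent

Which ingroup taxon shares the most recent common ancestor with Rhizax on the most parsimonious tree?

Character polarity is set by the outgroup: the derived state is whichever differs from the outgroup's state, so for C2, C4 the derived state is 'absent', and for the remaining characters it is 'present'.
C1 (derived state 'present') is unique to Neoaria (autapomorphy; uninformative for grouping).
C2 (derived state 'absent') is shared by Haliura, Ornithella, and Rhizax — a synapomorphy uniting that clade.
C3 (derived state 'present') is unique to Neoaria (autapomorphy; uninformative for grouping).
C4 (derived state 'absent') is shared by Ornithella and Rhizax — a synapomorphy uniting that clade.
Most parsimonious ingroup topology: (((Rhizax,Ornithella),Haliura),Neoaria).
Rhizax and Ornithella form a cherry on this tree, so they are sister taxa.

Ornithella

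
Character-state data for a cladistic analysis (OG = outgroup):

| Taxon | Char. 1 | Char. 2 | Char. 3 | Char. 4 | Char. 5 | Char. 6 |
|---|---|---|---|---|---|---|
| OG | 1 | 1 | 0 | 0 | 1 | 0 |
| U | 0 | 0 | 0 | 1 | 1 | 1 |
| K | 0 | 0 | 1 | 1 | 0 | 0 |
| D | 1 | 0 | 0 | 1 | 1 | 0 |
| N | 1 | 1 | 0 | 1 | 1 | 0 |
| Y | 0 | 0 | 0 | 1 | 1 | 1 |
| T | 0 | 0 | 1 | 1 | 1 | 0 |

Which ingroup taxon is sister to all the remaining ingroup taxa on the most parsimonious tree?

Character polarity is set by the outgroup: the derived state is whichever differs from the outgroup's state, so for Char. 1, Char. 2, Char. 5 the derived state is '0', and for the remaining characters it is '1'.
Char. 1: derived state '0' in K, T, U, and Y only — synapomorphy for {K, T, U, Y}.
Char. 2: derived state '0' in D, K, T, U, and Y only — synapomorphy for {D, K, T, U, Y}.
Char. 3: derived state '1' in K and T only — synapomorphy for {K, T}.
Char. 4 (derived state '1') is shared by all ingroup taxa — unites the whole ingroup.
Char. 5: derived state '0' in K only — an autapomorphy, so it tells us nothing about relationships among taxa.
Char. 6: derived state '1' in U and Y only — synapomorphy for {U, Y}.
Most parsimonious ingroup topology: ((((U,Y),(K,T)),D),N).
N is sister to the clade containing all other ingroup taxa, so it is the earliest-diverging (most basal) ingroup lineage.

N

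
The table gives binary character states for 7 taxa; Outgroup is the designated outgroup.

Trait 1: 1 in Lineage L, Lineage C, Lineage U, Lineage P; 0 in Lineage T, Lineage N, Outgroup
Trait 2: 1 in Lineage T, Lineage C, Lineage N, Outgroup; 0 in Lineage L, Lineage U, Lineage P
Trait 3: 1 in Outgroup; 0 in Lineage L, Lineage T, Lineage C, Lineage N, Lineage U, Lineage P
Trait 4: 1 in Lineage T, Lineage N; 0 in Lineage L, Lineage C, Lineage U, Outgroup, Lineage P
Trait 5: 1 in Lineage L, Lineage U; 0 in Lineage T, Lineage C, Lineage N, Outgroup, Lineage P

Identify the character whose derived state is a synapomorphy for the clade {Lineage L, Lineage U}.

Character polarity is set by the outgroup: the derived state is whichever differs from the outgroup's state, so for Trait 2, Trait 3 the derived state is '0', and for the remaining characters it is '1'.
Trait 1: derived state '1' in Lineage C, Lineage L, Lineage P, and Lineage U only — synapomorphy for {Lineage C, Lineage L, Lineage P, Lineage U}.
Trait 2 (derived state '0') is shared by Lineage L, Lineage P, and Lineage U — a synapomorphy uniting that clade.
All ingroup taxa share the derived state '0' for Trait 3; it defines the ingroup but does not resolve relationships within it.
Trait 4 (derived state '1') is shared by Lineage N and Lineage T — a synapomorphy uniting that clade.
Trait 5 (derived state '1') is shared by Lineage L and Lineage U — a synapomorphy uniting that clade.
Most parsimonious ingroup topology: ((Lineage C,(Lineage P,(Lineage L,Lineage U))),(Lineage T,Lineage N)).
The clade {Lineage L, Lineage U} is supported by Trait 5: its derived state '1' occurs in exactly those taxa and in no other taxon (including the outgroup).

Trait 5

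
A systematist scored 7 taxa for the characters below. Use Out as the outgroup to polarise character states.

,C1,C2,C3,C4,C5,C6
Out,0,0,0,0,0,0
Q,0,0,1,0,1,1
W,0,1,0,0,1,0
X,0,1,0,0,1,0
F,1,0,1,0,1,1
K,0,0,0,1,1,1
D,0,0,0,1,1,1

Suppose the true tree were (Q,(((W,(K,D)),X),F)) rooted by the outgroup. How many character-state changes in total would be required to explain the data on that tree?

Map each character onto (Q,(((W,(K,D)),X),F)) (rooted by Out) and count the minimum state changes it requires (Fitch parsimony):
C1: 1; C2: 2; C3: 2; C4: 1; C5: 1; C6: 3.
Total tree length = 10.

10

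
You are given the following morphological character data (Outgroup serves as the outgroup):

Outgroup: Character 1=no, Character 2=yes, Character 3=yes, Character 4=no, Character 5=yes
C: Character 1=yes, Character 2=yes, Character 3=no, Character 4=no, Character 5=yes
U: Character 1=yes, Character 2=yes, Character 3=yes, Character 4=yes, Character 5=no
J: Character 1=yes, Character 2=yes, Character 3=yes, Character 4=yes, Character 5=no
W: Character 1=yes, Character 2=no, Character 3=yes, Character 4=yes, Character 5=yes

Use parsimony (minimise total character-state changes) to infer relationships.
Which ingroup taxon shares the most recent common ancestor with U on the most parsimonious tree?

Character polarity is set by the outgroup: the derived state is whichever differs from the outgroup's state, so for Character 2, Character 3, Character 5 the derived state is 'no', and for the remaining characters it is 'yes'.
Character 1 (derived state 'yes') is shared by all ingroup taxa — unites the whole ingroup.
Character 2 (derived state 'no') is unique to W (autapomorphy; uninformative for grouping).
Character 3 (derived state 'no') is unique to C (autapomorphy; uninformative for grouping).
Character 4: derived state 'yes' in J, U, and W only — synapomorphy for {J, U, W}.
Character 5: derived state 'no' in J and U only — synapomorphy for {J, U}.
Most parsimonious ingroup topology: (C,((U,J),W)).
U and J form a cherry on this tree, so they are sister taxa.

J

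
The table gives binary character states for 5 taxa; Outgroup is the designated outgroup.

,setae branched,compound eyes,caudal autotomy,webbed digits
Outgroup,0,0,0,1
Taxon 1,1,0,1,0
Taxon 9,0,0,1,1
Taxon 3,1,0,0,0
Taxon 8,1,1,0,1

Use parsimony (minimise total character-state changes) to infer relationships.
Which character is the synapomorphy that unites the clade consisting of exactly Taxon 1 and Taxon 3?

Character polarity is set by the outgroup: the derived state is whichever differs from the outgroup's state, so for webbed digits the derived state is '0', and for the remaining characters it is '1'.
setae branched (derived state '1') is shared by Taxon 1, Taxon 3, and Taxon 8 — a synapomorphy uniting that clade.
compound eyes (derived state '1') is unique to Taxon 8 (autapomorphy; uninformative for grouping).
caudal autotomy groups Taxon 1 and Taxon 9, which is incompatible with the clades supported by the remaining characters; treating it as convergent (homoplasy) costs fewer steps than any alternative tree.
Only Taxon 1 and Taxon 3 show the derived state '0' for webbed digits, supporting them as a clade.
Most parsimonious ingroup topology: (((Taxon 1,Taxon 3),Taxon 8),Taxon 9).
The clade {Taxon 1, Taxon 3} is supported by webbed digits: its derived state '0' occurs in exactly those taxa and in no other taxon (including the outgroup).

webbed digits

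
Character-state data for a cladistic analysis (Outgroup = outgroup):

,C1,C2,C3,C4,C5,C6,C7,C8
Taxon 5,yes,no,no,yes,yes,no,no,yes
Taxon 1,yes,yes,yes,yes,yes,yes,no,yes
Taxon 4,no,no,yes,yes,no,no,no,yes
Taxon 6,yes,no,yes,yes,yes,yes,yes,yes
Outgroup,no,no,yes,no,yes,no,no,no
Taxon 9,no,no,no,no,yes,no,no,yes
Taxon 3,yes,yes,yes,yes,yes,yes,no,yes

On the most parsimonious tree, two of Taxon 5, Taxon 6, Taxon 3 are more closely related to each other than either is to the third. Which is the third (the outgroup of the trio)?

Character polarity is set by the outgroup: the derived state is whichever differs from the outgroup's state, so for C3, C5 the derived state is 'no', and for the remaining characters it is 'yes'.
C1: derived state 'yes' in Taxon 1, Taxon 3, Taxon 5, and Taxon 6 only — synapomorphy for {Taxon 1, Taxon 3, Taxon 5, Taxon 6}.
C2 (derived state 'yes') is shared by Taxon 1 and Taxon 3 — a synapomorphy uniting that clade.
C3 groups Taxon 5 and Taxon 9, which is incompatible with the clades supported by the remaining characters; treating it as convergent (homoplasy) costs fewer steps than any alternative tree.
C4 (derived state 'yes') is shared by Taxon 1, Taxon 3, Taxon 4, Taxon 5, and Taxon 6 — a synapomorphy uniting that clade.
C5 (derived state 'no') is unique to Taxon 4 (autapomorphy; uninformative for grouping).
C6 (derived state 'yes') is shared by Taxon 1, Taxon 3, and Taxon 6 — a synapomorphy uniting that clade.
C7 (derived state 'yes') is unique to Taxon 6 (autapomorphy; uninformative for grouping).
All ingroup taxa share the derived state 'yes' for C8; it defines the ingroup but does not resolve relationships within it.
Most parsimonious ingroup topology: ((Taxon 4,(Taxon 5,((Taxon 1,Taxon 3),Taxon 6))),Taxon 9).
Taxon 3 and Taxon 6 share a more recent common ancestor with each other than either does with Taxon 5, so Taxon 5 is the least closely related of the three.

Taxon 5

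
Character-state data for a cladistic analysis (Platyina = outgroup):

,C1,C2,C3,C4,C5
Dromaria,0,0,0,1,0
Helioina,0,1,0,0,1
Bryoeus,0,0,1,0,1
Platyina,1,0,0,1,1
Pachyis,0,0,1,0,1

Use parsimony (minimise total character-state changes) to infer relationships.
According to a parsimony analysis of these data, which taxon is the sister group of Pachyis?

Bryoeus

Character polarity is set by the outgroup: the derived state is whichever differs from the outgroup's state, so for C1, C4, C5 the derived state is '0', and for the remaining characters it is '1'.
All ingroup taxa share the derived state '0' for C1; it defines the ingroup but does not resolve relationships within it.
C2: derived state '1' in Helioina only — an autapomorphy, so it tells us nothing about relationships among taxa.
C3 (derived state '1') is shared by Bryoeus and Pachyis — a synapomorphy uniting that clade.
Only Bryoeus, Helioina, and Pachyis show the derived state '0' for C4, supporting them as a clade.
C5: derived state '0' in Dromaria only — an autapomorphy, so it tells us nothing about relationships among taxa.
Most parsimonious ingroup topology: ((Helioina,(Bryoeus,Pachyis)),Dromaria).
Pachyis and Bryoeus form a cherry on this tree, so they are sister taxa.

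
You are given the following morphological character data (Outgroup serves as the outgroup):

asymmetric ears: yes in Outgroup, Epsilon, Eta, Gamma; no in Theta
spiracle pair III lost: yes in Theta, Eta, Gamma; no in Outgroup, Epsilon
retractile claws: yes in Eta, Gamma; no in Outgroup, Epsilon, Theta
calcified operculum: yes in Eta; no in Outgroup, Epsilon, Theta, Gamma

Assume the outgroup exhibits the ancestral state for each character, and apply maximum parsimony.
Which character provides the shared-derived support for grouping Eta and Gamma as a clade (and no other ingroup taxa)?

Character polarity is set by the outgroup: the derived state is whichever differs from the outgroup's state, so for asymmetric ears the derived state is 'no', and for the remaining characters it is 'yes'.
asymmetric ears (derived state 'no') is unique to Theta (autapomorphy; uninformative for grouping).
Only Eta, Gamma, and Theta show the derived state 'yes' for spiracle pair III lost, supporting them as a clade.
Only Eta and Gamma show the derived state 'yes' for retractile claws, supporting them as a clade.
calcified operculum (derived state 'yes') is unique to Eta (autapomorphy; uninformative for grouping).
Most parsimonious ingroup topology: (Epsilon,(Theta,(Eta,Gamma))).
The clade {Eta, Gamma} is supported by retractile claws: its derived state 'yes' occurs in exactly those taxa and in no other taxon (including the outgroup).

retractile claws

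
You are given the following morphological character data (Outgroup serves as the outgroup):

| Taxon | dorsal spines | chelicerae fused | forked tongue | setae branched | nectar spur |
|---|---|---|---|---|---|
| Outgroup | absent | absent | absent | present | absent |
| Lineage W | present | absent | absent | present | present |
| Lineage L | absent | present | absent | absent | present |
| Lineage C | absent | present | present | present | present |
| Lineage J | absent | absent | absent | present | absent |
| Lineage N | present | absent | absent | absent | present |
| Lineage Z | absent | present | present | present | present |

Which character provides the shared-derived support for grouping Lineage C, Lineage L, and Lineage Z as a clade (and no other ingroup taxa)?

chelicerae fused

Character polarity is set by the outgroup: the derived state is whichever differs from the outgroup's state, so for setae branched the derived state is 'absent', and for the remaining characters it is 'present'.
dorsal spines (derived state 'present') is shared by Lineage N and Lineage W — a synapomorphy uniting that clade.
chelicerae fused: derived state 'present' in Lineage C, Lineage L, and Lineage Z only — synapomorphy for {Lineage C, Lineage L, Lineage Z}.
forked tongue: derived state 'present' in Lineage C and Lineage Z only — synapomorphy for {Lineage C, Lineage Z}.
setae branched groups Lineage L and Lineage N, which is incompatible with the clades supported by the remaining characters; treating it as convergent (homoplasy) costs fewer steps than any alternative tree.
nectar spur: derived state 'present' in Lineage C, Lineage L, Lineage N, Lineage W, and Lineage Z only — synapomorphy for {Lineage C, Lineage L, Lineage N, Lineage W, Lineage Z}.
Most parsimonious ingroup topology: (((Lineage W,Lineage N),(Lineage L,(Lineage C,Lineage Z))),Lineage J).
The clade {Lineage C, Lineage L, Lineage Z} is supported by chelicerae fused: its derived state 'present' occurs in exactly those taxa and in no other taxon (including the outgroup).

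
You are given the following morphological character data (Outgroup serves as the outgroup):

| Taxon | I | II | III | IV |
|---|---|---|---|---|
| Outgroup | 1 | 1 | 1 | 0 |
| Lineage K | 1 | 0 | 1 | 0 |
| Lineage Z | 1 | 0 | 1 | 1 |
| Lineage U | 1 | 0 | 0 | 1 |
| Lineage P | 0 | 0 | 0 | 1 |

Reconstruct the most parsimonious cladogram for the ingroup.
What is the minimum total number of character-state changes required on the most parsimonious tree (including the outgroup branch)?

Character polarity is set by the outgroup: the derived state is whichever differs from the outgroup's state, so for I, II, III the derived state is '0', and for the remaining characters it is '1'.
I (derived state '0') is unique to Lineage P (autapomorphy; uninformative for grouping).
All ingroup taxa share the derived state '0' for II; it defines the ingroup but does not resolve relationships within it.
Only Lineage P and Lineage U show the derived state '0' for III, supporting them as a clade.
Only Lineage P, Lineage U, and Lineage Z show the derived state '1' for IV, supporting them as a clade.
Most parsimonious ingroup topology: (Lineage K,(Lineage Z,(Lineage U,Lineage P))).
Changes per character on this tree: I: 1; II: 1; III: 1; IV: 1.
Total = 4.

4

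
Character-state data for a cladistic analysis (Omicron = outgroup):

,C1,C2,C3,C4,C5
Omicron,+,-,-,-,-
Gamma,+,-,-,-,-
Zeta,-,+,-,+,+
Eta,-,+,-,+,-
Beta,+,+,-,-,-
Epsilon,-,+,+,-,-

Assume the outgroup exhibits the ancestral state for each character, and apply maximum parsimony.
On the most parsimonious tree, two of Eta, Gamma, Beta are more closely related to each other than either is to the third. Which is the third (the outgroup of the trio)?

Character polarity is set by the outgroup: the derived state is whichever differs from the outgroup's state, so for C1 the derived state is '-', and for the remaining characters it is '+'.
Only Epsilon, Eta, and Zeta show the derived state '-' for C1, supporting them as a clade.
C2: derived state '+' in Beta, Epsilon, Eta, and Zeta only — synapomorphy for {Beta, Epsilon, Eta, Zeta}.
C3: derived state '+' in Epsilon only — an autapomorphy, so it tells us nothing about relationships among taxa.
C4: derived state '+' in Eta and Zeta only — synapomorphy for {Eta, Zeta}.
C5: derived state '+' in Zeta only — an autapomorphy, so it tells us nothing about relationships among taxa.
Most parsimonious ingroup topology: (Gamma,(((Zeta,Eta),Epsilon),Beta)).
Beta and Eta share a more recent common ancestor with each other than either does with Gamma, so Gamma is the least closely related of the three.

Gamma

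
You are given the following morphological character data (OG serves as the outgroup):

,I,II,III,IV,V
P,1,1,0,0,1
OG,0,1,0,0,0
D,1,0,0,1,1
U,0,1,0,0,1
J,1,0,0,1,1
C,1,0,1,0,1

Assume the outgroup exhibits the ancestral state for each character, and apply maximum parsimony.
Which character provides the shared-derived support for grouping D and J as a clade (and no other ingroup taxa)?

IV

Character polarity is set by the outgroup: the derived state is whichever differs from the outgroup's state, so for II the derived state is '0', and for the remaining characters it is '1'.
I (derived state '1') is shared by C, D, J, and P — a synapomorphy uniting that clade.
II: derived state '0' in C, D, and J only — synapomorphy for {C, D, J}.
III: derived state '1' in C only — an autapomorphy, so it tells us nothing about relationships among taxa.
IV (derived state '1') is shared by D and J — a synapomorphy uniting that clade.
V (derived state '1') is shared by all ingroup taxa — unites the whole ingroup.
Most parsimonious ingroup topology: (((C,(J,D)),P),U).
The clade {D, J} is supported by IV: its derived state '1' occurs in exactly those taxa and in no other taxon (including the outgroup).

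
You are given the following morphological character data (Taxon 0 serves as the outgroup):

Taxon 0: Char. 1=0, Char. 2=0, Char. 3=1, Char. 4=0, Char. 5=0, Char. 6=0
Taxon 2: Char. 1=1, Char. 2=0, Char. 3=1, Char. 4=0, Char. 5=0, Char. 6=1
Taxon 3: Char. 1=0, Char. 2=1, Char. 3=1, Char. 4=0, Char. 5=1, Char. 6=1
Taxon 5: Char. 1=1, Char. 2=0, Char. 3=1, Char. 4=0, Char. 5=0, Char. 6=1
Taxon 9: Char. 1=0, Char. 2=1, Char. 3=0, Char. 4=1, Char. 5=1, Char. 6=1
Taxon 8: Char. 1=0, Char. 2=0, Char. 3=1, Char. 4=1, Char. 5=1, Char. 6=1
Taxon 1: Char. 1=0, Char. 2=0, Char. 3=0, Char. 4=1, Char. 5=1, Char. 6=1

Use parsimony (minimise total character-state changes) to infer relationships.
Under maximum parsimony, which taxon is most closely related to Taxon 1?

Taxon 9

Character polarity is set by the outgroup: the derived state is whichever differs from the outgroup's state, so for Char. 3 the derived state is '0', and for the remaining characters it is '1'.
Char. 1: derived state '1' in Taxon 2 and Taxon 5 only — synapomorphy for {Taxon 2, Taxon 5}.
Char. 2 (state '1') occurs in Taxon 3 and Taxon 9 but conflicts with the nesting implied by the other characters — most parsimoniously interpreted as homoplasy.
Only Taxon 1 and Taxon 9 show the derived state '0' for Char. 3, supporting them as a clade.
Only Taxon 1, Taxon 8, and Taxon 9 show the derived state '1' for Char. 4, supporting them as a clade.
Char. 5 (derived state '1') is shared by Taxon 1, Taxon 3, Taxon 8, and Taxon 9 — a synapomorphy uniting that clade.
All ingroup taxa share the derived state '1' for Char. 6; it defines the ingroup but does not resolve relationships within it.
Most parsimonious ingroup topology: ((Taxon 2,Taxon 5),(Taxon 3,((Taxon 9,Taxon 1),Taxon 8))).
Taxon 1 and Taxon 9 form a cherry on this tree, so they are sister taxa.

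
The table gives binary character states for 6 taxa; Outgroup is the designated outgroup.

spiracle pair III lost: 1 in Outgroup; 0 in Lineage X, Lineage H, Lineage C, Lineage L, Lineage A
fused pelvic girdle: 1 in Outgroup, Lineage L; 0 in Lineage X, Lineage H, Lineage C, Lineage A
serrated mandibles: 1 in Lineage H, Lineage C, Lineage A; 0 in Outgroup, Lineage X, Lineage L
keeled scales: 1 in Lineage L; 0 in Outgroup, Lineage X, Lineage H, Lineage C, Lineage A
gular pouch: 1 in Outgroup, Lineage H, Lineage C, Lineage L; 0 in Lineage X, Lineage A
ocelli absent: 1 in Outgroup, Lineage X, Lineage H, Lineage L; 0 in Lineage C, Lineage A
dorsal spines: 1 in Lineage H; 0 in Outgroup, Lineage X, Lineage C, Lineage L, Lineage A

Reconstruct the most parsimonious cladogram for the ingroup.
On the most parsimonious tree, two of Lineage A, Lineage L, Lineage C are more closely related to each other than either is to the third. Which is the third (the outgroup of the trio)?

Character polarity is set by the outgroup: the derived state is whichever differs from the outgroup's state, so for spiracle pair III lost, fused pelvic girdle, gular pouch, ocelli absent the derived state is '0', and for the remaining characters it is '1'.
All ingroup taxa share the derived state '0' for spiracle pair III lost; it defines the ingroup but does not resolve relationships within it.
Only Lineage A, Lineage C, Lineage H, and Lineage X show the derived state '0' for fused pelvic girdle, supporting them as a clade.
serrated mandibles: derived state '1' in Lineage A, Lineage C, and Lineage H only — synapomorphy for {Lineage A, Lineage C, Lineage H}.
keeled scales: derived state '1' in Lineage L only — an autapomorphy, so it tells us nothing about relationships among taxa.
gular pouch (state '0') occurs in Lineage A and Lineage X but conflicts with the nesting implied by the other characters — most parsimoniously interpreted as homoplasy.
ocelli absent: derived state '0' in Lineage A and Lineage C only — synapomorphy for {Lineage A, Lineage C}.
dorsal spines: derived state '1' in Lineage H only — an autapomorphy, so it tells us nothing about relationships among taxa.
Most parsimonious ingroup topology: ((Lineage X,(Lineage H,(Lineage C,Lineage A))),Lineage L).
Lineage C and Lineage A share a more recent common ancestor with each other than either does with Lineage L, so Lineage L is the least closely related of the three.

Lineage L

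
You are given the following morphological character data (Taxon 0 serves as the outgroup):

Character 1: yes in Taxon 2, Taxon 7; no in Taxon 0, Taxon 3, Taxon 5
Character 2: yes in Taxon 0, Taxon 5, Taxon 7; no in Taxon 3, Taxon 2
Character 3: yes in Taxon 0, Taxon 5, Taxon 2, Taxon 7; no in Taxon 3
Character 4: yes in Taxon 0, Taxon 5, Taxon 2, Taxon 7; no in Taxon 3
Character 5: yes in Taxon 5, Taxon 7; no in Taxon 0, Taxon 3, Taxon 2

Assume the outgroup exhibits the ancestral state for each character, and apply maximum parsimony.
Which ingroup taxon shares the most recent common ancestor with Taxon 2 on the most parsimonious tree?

Character polarity is set by the outgroup: the derived state is whichever differs from the outgroup's state, so for Character 2, Character 3, Character 4 the derived state is 'no', and for the remaining characters it is 'yes'.
Character 1 (state 'yes') occurs in Taxon 2 and Taxon 7 but conflicts with the nesting implied by the other characters — most parsimoniously interpreted as homoplasy.
Character 2: derived state 'no' in Taxon 2 and Taxon 3 only — synapomorphy for {Taxon 2, Taxon 3}.
Character 3: derived state 'no' in Taxon 3 only — an autapomorphy, so it tells us nothing about relationships among taxa.
Character 4 (derived state 'no') is unique to Taxon 3 (autapomorphy; uninformative for grouping).
Character 5 (derived state 'yes') is shared by Taxon 5 and Taxon 7 — a synapomorphy uniting that clade.
Most parsimonious ingroup topology: ((Taxon 3,Taxon 2),(Taxon 5,Taxon 7)).
Taxon 2 and Taxon 3 form a cherry on this tree, so they are sister taxa.

Taxon 3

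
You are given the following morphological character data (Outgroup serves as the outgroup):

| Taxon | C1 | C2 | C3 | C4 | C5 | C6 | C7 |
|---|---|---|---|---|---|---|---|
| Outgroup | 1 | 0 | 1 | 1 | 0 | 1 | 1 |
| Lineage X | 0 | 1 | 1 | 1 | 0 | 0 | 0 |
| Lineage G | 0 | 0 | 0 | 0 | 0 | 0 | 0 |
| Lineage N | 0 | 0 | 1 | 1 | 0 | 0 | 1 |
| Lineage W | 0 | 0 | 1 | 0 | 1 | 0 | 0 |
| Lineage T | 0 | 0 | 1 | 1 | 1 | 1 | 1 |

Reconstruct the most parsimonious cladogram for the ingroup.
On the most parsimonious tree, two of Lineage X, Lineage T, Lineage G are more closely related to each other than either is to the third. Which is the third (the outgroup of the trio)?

Lineage T

Character polarity is set by the outgroup: the derived state is whichever differs from the outgroup's state, so for C1, C3, C4, C6, C7 the derived state is '0', and for the remaining characters it is '1'.
C1 (derived state '0') is shared by all ingroup taxa — unites the whole ingroup.
C2 (derived state '1') is unique to Lineage X (autapomorphy; uninformative for grouping).
C3 (derived state '0') is unique to Lineage G (autapomorphy; uninformative for grouping).
C4 (derived state '0') is shared by Lineage G and Lineage W — a synapomorphy uniting that clade.
C5 groups Lineage T and Lineage W, which is incompatible with the clades supported by the remaining characters; treating it as convergent (homoplasy) costs fewer steps than any alternative tree.
C6: derived state '0' in Lineage G, Lineage N, Lineage W, and Lineage X only — synapomorphy for {Lineage G, Lineage N, Lineage W, Lineage X}.
Only Lineage G, Lineage W, and Lineage X show the derived state '0' for C7, supporting them as a clade.
Most parsimonious ingroup topology: (((Lineage X,(Lineage G,Lineage W)),Lineage N),Lineage T).
Lineage X and Lineage G share a more recent common ancestor with each other than either does with Lineage T, so Lineage T is the least closely related of the three.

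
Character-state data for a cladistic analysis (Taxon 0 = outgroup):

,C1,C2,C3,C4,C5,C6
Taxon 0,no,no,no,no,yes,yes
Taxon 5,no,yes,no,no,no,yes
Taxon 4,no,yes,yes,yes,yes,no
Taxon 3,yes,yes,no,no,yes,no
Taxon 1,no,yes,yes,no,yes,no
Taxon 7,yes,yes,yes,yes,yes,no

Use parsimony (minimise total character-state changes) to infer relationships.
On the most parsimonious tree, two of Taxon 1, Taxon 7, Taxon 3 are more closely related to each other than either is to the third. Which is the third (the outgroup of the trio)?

Taxon 3

Character polarity is set by the outgroup: the derived state is whichever differs from the outgroup's state, so for C5, C6 the derived state is 'no', and for the remaining characters it is 'yes'.
C1 groups Taxon 3 and Taxon 7, which is incompatible with the clades supported by the remaining characters; treating it as convergent (homoplasy) costs fewer steps than any alternative tree.
All ingroup taxa share the derived state 'yes' for C2; it defines the ingroup but does not resolve relationships within it.
C3: derived state 'yes' in Taxon 1, Taxon 4, and Taxon 7 only — synapomorphy for {Taxon 1, Taxon 4, Taxon 7}.
Only Taxon 4 and Taxon 7 show the derived state 'yes' for C4, supporting them as a clade.
C5: derived state 'no' in Taxon 5 only — an autapomorphy, so it tells us nothing about relationships among taxa.
C6 (derived state 'no') is shared by Taxon 1, Taxon 3, Taxon 4, and Taxon 7 — a synapomorphy uniting that clade.
Most parsimonious ingroup topology: (Taxon 5,(((Taxon 4,Taxon 7),Taxon 1),Taxon 3)).
Taxon 1 and Taxon 7 share a more recent common ancestor with each other than either does with Taxon 3, so Taxon 3 is the least closely related of the three.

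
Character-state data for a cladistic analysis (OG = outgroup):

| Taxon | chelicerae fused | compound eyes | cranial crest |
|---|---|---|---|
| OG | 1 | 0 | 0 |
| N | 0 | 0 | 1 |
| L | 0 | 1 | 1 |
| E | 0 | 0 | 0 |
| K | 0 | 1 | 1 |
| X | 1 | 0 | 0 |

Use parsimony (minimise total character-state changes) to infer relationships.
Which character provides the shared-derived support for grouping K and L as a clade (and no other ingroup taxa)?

compound eyes

Character polarity is set by the outgroup: the derived state is whichever differs from the outgroup's state, so for chelicerae fused the derived state is '0', and for the remaining characters it is '1'.
Only E, K, L, and N show the derived state '0' for chelicerae fused, supporting them as a clade.
Only K and L show the derived state '1' for compound eyes, supporting them as a clade.
cranial crest (derived state '1') is shared by K, L, and N — a synapomorphy uniting that clade.
Most parsimonious ingroup topology: (((N,(L,K)),E),X).
The clade {K, L} is supported by compound eyes: its derived state '1' occurs in exactly those taxa and in no other taxon (including the outgroup).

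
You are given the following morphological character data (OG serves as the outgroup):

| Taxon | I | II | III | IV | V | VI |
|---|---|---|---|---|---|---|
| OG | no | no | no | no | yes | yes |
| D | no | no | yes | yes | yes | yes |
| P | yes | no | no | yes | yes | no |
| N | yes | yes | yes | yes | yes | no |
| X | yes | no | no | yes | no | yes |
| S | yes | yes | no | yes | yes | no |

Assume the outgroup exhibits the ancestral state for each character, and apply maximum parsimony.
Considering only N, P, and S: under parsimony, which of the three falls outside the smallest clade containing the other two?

Character polarity is set by the outgroup: the derived state is whichever differs from the outgroup's state, so for V, VI the derived state is 'no', and for the remaining characters it is 'yes'.
I: derived state 'yes' in N, P, S, and X only — synapomorphy for {N, P, S, X}.
Only N and S show the derived state 'yes' for II, supporting them as a clade.
III (state 'yes') occurs in D and N but conflicts with the nesting implied by the other characters — most parsimoniously interpreted as homoplasy.
IV (derived state 'yes') is shared by all ingroup taxa — unites the whole ingroup.
V: derived state 'no' in X only — an autapomorphy, so it tells us nothing about relationships among taxa.
VI: derived state 'no' in N, P, and S only — synapomorphy for {N, P, S}.
Most parsimonious ingroup topology: ((((S,N),P),X),D).
S and N share a more recent common ancestor with each other than either does with P, so P is the least closely related of the three.

P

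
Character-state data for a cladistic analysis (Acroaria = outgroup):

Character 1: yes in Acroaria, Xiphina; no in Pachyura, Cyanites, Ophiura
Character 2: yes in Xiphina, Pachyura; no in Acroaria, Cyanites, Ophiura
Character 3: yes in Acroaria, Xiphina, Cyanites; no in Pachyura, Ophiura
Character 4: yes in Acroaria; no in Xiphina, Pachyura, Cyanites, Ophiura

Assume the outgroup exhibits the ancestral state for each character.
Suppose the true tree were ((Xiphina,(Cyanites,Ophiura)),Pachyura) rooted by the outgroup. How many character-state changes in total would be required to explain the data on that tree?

7

Map each character onto ((Xiphina,(Cyanites,Ophiura)),Pachyura) (rooted by Acroaria) and count the minimum state changes it requires (Fitch parsimony):
Character 1: 2; Character 2: 2; Character 3: 2; Character 4: 1.
Total tree length = 7.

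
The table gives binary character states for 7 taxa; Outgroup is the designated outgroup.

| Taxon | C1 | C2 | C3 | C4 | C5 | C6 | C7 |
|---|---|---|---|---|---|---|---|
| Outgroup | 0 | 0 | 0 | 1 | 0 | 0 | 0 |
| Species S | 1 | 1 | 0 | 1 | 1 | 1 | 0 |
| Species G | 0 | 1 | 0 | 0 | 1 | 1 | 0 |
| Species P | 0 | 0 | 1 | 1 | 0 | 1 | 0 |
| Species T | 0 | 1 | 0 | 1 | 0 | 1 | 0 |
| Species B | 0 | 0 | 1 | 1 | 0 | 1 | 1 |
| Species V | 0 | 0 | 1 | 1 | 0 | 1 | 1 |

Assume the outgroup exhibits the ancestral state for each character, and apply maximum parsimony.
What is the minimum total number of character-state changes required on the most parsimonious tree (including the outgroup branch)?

Character polarity is set by the outgroup: the derived state is whichever differs from the outgroup's state, so for C4 the derived state is '0', and for the remaining characters it is '1'.
C1 (derived state '1') is unique to Species S (autapomorphy; uninformative for grouping).
C2 (derived state '1') is shared by Species G, Species S, and Species T — a synapomorphy uniting that clade.
C3: derived state '1' in Species B, Species P, and Species V only — synapomorphy for {Species B, Species P, Species V}.
C4: derived state '0' in Species G only — an autapomorphy, so it tells us nothing about relationships among taxa.
Only Species G and Species S show the derived state '1' for C5, supporting them as a clade.
All ingroup taxa share the derived state '1' for C6; it defines the ingroup but does not resolve relationships within it.
Only Species B and Species V show the derived state '1' for C7, supporting them as a clade.
Most parsimonious ingroup topology: (((Species S,Species G),Species T),(Species P,(Species B,Species V))).
Changes per character on this tree: C1: 1; C2: 1; C3: 1; C4: 1; C5: 1; C6: 1; C7: 1.
Total = 7.

7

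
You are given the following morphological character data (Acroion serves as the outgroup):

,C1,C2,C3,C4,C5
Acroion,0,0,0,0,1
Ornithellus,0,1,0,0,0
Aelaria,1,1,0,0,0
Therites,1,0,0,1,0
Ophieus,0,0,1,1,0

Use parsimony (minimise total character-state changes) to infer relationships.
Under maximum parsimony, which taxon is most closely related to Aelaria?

Character polarity is set by the outgroup: the derived state is whichever differs from the outgroup's state, so for C5 the derived state is '0', and for the remaining characters it is '1'.
C1 (state '1') occurs in Aelaria and Therites but conflicts with the nesting implied by the other characters — most parsimoniously interpreted as homoplasy.
C2: derived state '1' in Aelaria and Ornithellus only — synapomorphy for {Aelaria, Ornithellus}.
C3: derived state '1' in Ophieus only — an autapomorphy, so it tells us nothing about relationships among taxa.
Only Ophieus and Therites show the derived state '1' for C4, supporting them as a clade.
All ingroup taxa share the derived state '0' for C5; it defines the ingroup but does not resolve relationships within it.
Most parsimonious ingroup topology: ((Ornithellus,Aelaria),(Therites,Ophieus)).
Aelaria and Ornithellus form a cherry on this tree, so they are sister taxa.

Ornithellus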